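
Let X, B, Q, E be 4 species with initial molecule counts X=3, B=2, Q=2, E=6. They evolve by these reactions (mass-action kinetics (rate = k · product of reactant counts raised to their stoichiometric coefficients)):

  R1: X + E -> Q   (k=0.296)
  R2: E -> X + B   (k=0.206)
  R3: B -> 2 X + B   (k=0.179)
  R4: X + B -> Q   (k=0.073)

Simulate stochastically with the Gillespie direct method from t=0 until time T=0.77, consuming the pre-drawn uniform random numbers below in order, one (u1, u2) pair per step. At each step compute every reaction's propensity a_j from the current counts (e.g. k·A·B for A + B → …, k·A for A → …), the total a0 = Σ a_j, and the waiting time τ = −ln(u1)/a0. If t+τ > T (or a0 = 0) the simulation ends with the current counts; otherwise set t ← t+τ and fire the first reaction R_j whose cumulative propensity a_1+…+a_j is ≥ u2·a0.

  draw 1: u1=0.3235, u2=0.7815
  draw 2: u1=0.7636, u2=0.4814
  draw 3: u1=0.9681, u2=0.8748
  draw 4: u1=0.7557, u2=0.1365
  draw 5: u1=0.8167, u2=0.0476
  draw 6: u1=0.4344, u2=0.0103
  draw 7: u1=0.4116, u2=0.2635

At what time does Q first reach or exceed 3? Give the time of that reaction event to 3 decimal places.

Threshold first reached at t = 0.186

t=0.000: X=3 B=2 Q=2 E=6
Draw 1: a1=5.328, a2=1.236, a3=0.358, a4=0.438, a0=7.360; τ=−ln(0.3235)/7.360=0.153 → t=0.153; u2·a0=0.7815·7.360=5.752; a1=5.328 < 5.752 ≤ a1+a2=6.564 → R2 fires; X=4 B=3 Q=2 E=5
Draw 2: a1=5.920, a2=1.030, a3=0.537, a4=0.876, a0=8.363; τ=−ln(0.7636)/8.363=0.032 → t=0.186; u2·a0=0.4814·8.363=4.026 ≤ a1=5.920 → R1 fires; X=3 B=3 Q=3 E=4
Draw 3: a1=3.552, a2=0.824, a3=0.537, a4=0.657, a0=5.570; τ=−ln(0.9681)/5.570=0.006 → t=0.191; u2·a0=0.8748·5.570=4.873; a1+a2=4.376 < 4.873 ≤ a1+…+a3=4.913 → R3 fires; X=5 B=3 Q=3 E=4
Draw 4: a1=5.920, a2=0.824, a3=0.537, a4=1.095, a0=8.376; τ=−ln(0.7557)/8.376=0.033 → t=0.225; u2·a0=0.1365·8.376=1.143 ≤ a1=5.920 → R1 fires; X=4 B=3 Q=4 E=3
Draw 5: a1=3.552, a2=0.618, a3=0.537, a4=0.876, a0=5.583; τ=−ln(0.8167)/5.583=0.036 → t=0.261; u2·a0=0.0476·5.583=0.266 ≤ a1=3.552 → R1 fires; X=3 B=3 Q=5 E=2
Draw 6: a1=1.776, a2=0.412, a3=0.537, a4=0.657, a0=3.382; τ=−ln(0.4344)/3.382=0.247 → t=0.508; u2·a0=0.0103·3.382=0.035 ≤ a1=1.776 → R1 fires; X=2 B=3 Q=6 E=1
Draw 7: a1=0.592, a2=0.206, a3=0.537, a4=0.438, a0=1.773; τ=−ln(0.4116)/1.773=0.501 → t=1.008 > T=0.77: stop.
Q first becomes ≥ 3 when it reaches 3 at the event at t=0.186.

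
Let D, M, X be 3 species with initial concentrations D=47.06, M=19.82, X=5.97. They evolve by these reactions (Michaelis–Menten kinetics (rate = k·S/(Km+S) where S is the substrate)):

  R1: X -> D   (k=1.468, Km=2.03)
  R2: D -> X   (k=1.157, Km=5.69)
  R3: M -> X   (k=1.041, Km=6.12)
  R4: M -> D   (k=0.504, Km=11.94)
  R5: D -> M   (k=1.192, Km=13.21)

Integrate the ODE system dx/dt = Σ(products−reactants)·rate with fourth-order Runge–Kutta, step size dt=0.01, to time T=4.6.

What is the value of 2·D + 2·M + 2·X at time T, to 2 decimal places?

Check how each reaction changes W = 2·D + 2·M + 2·X (weight of products minus weight of reactants):
R1: X -> D: (2·1) − (2·1) = 2 − 2 = 0
R2: D -> X: (2·1) − (2·1) = 2 − 2 = 0
R3: M -> X: (2·1) − (2·1) = 2 − 2 = 0
R4: M -> D: (2·1) − (2·1) = 2 − 2 = 0
R5: D -> M: (2·1) − (2·1) = 2 − 2 = 0
Every reaction leaves W unchanged, so W is conserved and no simulation is needed: W(T) = W(0) = 2·47.06 + 2·19.82 + 2·5.97 = 145.70

Value at T = 145.70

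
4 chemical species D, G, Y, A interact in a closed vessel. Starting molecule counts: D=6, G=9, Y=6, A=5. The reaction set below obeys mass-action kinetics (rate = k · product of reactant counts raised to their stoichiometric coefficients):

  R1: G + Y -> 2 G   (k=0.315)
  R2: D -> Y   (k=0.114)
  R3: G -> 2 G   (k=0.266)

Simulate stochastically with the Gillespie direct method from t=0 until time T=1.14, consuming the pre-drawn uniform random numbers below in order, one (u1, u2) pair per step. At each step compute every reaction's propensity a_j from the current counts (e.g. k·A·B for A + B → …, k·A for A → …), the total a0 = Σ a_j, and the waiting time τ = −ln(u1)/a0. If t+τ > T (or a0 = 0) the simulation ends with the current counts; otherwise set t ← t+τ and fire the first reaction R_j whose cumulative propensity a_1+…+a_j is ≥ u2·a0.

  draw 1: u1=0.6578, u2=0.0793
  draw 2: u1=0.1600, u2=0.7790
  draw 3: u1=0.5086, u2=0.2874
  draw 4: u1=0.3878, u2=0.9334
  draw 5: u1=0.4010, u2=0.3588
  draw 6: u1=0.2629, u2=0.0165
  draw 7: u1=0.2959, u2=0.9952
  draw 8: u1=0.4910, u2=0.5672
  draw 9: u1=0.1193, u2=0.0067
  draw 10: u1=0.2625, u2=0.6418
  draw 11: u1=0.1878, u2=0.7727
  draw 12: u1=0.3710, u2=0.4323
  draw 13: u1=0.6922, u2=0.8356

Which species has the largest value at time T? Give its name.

t=0.000: D=6 G=9 Y=6 A=5
Draw 1: a1=17.010, a2=0.684, a3=2.394, a0=20.088; τ=−ln(0.6578)/20.088=0.021 → t=0.021; u2·a0=0.0793·20.088=1.593 ≤ a1=17.010 → R1 fires; D=6 G=10 Y=5 A=5
Draw 2: a1=15.750, a2=0.684, a3=2.660, a0=19.094; τ=−ln(0.1600)/19.094=0.096 → t=0.117; u2·a0=0.7790·19.094=14.874 ≤ a1=15.750 → R1 fires; D=6 G=11 Y=4 A=5
Draw 3: a1=13.860, a2=0.684, a3=2.926, a0=17.470; τ=−ln(0.5086)/17.470=0.039 → t=0.156; u2·a0=0.2874·17.470=5.021 ≤ a1=13.860 → R1 fires; D=6 G=12 Y=3 A=5
Draw 4: a1=11.340, a2=0.684, a3=3.192, a0=15.216; τ=−ln(0.3878)/15.216=0.062 → t=0.218; u2·a0=0.9334·15.216=14.203; a1+a2=12.024 < 14.203 ≤ a1+…+a3=15.216 → R3 fires; D=6 G=13 Y=3 A=5
Draw 5: a1=12.285, a2=0.684, a3=3.458, a0=16.427; τ=−ln(0.4010)/16.427=0.056 → t=0.273; u2·a0=0.3588·16.427=5.894 ≤ a1=12.285 → R1 fires; D=6 G=14 Y=2 A=5
Draw 6: a1=8.820, a2=0.684, a3=3.724, a0=13.228; τ=−ln(0.2629)/13.228=0.101 → t=0.374; u2·a0=0.0165·13.228=0.218 ≤ a1=8.820 → R1 fires; D=6 G=15 Y=1 A=5
Draw 7: a1=4.725, a2=0.684, a3=3.990, a0=9.399; τ=−ln(0.2959)/9.399=0.130 → t=0.504; u2·a0=0.9952·9.399=9.354; a1+a2=5.409 < 9.354 ≤ a1+…+a3=9.399 → R3 fires; D=6 G=16 Y=1 A=5
Draw 8: a1=5.040, a2=0.684, a3=4.256, a0=9.980; τ=−ln(0.4910)/9.980=0.071 → t=0.575; u2·a0=0.5672·9.980=5.661; a1=5.040 < 5.661 ≤ a1+a2=5.724 → R2 fires; D=5 G=16 Y=2 A=5
Draw 9: a1=10.080, a2=0.570, a3=4.256, a0=14.906; τ=−ln(0.1193)/14.906=0.143 → t=0.718; u2·a0=0.0067·14.906=0.100 ≤ a1=10.080 → R1 fires; D=5 G=17 Y=1 A=5
Draw 10: a1=5.355, a2=0.570, a3=4.522, a0=10.447; τ=−ln(0.2625)/10.447=0.128 → t=0.846; u2·a0=0.6418·10.447=6.705; a1+a2=5.925 < 6.705 ≤ a1+…+a3=10.447 → R3 fires; D=5 G=18 Y=1 A=5
Draw 11: a1=5.670, a2=0.570, a3=4.788, a0=11.028; τ=−ln(0.1878)/11.028=0.152 → t=0.998; u2·a0=0.7727·11.028=8.521; a1+a2=6.240 < 8.521 ≤ a1+…+a3=11.028 → R3 fires; D=5 G=19 Y=1 A=5
Draw 12: a1=5.985, a2=0.570, a3=5.054, a0=11.609; τ=−ln(0.3710)/11.609=0.085 → t=1.083; u2·a0=0.4323·11.609=5.019 ≤ a1=5.985 → R1 fires; D=5 G=20 Y=0 A=5
Draw 13: a1=0.000, a2=0.570, a3=5.320, a0=5.890; τ=−ln(0.6922)/5.890=0.062 → t=1.145 > T=1.14: stop.
At T=1.14: D=5 G=20 Y=0 A=5; the largest is G.

Dominant species at T: G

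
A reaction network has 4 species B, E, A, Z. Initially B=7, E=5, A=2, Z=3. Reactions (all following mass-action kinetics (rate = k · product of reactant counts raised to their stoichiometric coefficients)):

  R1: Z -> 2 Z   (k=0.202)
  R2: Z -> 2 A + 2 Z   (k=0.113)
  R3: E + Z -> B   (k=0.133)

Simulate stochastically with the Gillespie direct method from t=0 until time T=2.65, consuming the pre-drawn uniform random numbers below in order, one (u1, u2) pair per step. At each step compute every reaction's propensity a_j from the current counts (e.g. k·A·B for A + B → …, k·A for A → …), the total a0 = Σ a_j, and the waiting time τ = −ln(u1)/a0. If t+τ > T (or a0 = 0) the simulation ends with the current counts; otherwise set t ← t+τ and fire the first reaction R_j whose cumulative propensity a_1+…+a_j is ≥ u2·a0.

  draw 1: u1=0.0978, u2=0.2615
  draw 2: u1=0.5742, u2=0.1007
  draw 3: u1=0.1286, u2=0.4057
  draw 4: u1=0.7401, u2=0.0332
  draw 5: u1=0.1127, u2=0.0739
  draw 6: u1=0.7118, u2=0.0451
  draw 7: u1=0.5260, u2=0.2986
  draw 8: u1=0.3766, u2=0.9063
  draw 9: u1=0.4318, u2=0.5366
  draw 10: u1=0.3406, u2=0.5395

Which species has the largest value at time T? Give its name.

t=0.000: B=7 E=5 A=2 Z=3
Draw 1: a1=0.606, a2=0.339, a3=1.995, a0=2.940; τ=−ln(0.0978)/2.940=0.791 → t=0.791; u2·a0=0.2615·2.940=0.769; a1=0.606 < 0.769 ≤ a1+a2=0.945 → R2 fires; B=7 E=5 A=4 Z=4
Draw 2: a1=0.808, a2=0.452, a3=2.660, a0=3.920; τ=−ln(0.5742)/3.920=0.142 → t=0.932; u2·a0=0.1007·3.920=0.395 ≤ a1=0.808 → R1 fires; B=7 E=5 A=4 Z=5
Draw 3: a1=1.010, a2=0.565, a3=3.325, a0=4.900; τ=−ln(0.1286)/4.900=0.419 → t=1.351; u2·a0=0.4057·4.900=1.988; a1+a2=1.575 < 1.988 ≤ a1+…+a3=4.900 → R3 fires; B=8 E=4 A=4 Z=4
Draw 4: a1=0.808, a2=0.452, a3=2.128, a0=3.388; τ=−ln(0.7401)/3.388=0.089 → t=1.440; u2·a0=0.0332·3.388=0.112 ≤ a1=0.808 → R1 fires; B=8 E=4 A=4 Z=5
Draw 5: a1=1.010, a2=0.565, a3=2.660, a0=4.235; τ=−ln(0.1127)/4.235=0.515 → t=1.955; u2·a0=0.0739·4.235=0.313 ≤ a1=1.010 → R1 fires; B=8 E=4 A=4 Z=6
Draw 6: a1=1.212, a2=0.678, a3=3.192, a0=5.082; τ=−ln(0.7118)/5.082=0.067 → t=2.022; u2·a0=0.0451·5.082=0.229 ≤ a1=1.212 → R1 fires; B=8 E=4 A=4 Z=7
Draw 7: a1=1.414, a2=0.791, a3=3.724, a0=5.929; τ=−ln(0.5260)/5.929=0.108 → t=2.130; u2·a0=0.2986·5.929=1.770; a1=1.414 < 1.770 ≤ a1+a2=2.205 → R2 fires; B=8 E=4 A=6 Z=8
Draw 8: a1=1.616, a2=0.904, a3=4.256, a0=6.776; τ=−ln(0.3766)/6.776=0.144 → t=2.275; u2·a0=0.9063·6.776=6.141; a1+a2=2.520 < 6.141 ≤ a1+…+a3=6.776 → R3 fires; B=9 E=3 A=6 Z=7
Draw 9: a1=1.414, a2=0.791, a3=2.793, a0=4.998; τ=−ln(0.4318)/4.998=0.168 → t=2.443; u2·a0=0.5366·4.998=2.682; a1+a2=2.205 < 2.682 ≤ a1+…+a3=4.998 → R3 fires; B=10 E=2 A=6 Z=6
Draw 10: a1=1.212, a2=0.678, a3=1.596, a0=3.486; τ=−ln(0.3406)/3.486=0.309 → t=2.752 > T=2.65: stop.
At T=2.65: B=10 E=2 A=6 Z=6; the largest is B.

Dominant species at T: B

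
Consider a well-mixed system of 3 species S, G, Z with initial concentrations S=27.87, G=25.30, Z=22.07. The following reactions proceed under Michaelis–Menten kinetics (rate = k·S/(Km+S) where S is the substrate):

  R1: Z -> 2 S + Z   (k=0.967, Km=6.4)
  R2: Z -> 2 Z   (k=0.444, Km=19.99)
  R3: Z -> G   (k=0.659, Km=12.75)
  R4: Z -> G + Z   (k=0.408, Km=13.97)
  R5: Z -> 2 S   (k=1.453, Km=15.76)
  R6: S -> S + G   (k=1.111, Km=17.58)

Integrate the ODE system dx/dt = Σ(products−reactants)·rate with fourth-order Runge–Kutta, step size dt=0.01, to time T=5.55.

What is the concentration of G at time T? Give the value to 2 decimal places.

G at T = 32.95

RK4 with dt=0.01: 555 steps to T=5.55. Trajectory (selected grid times):
t=0.00: S=27.87 G=25.30 Z=22.07
t=0.62: S=29.84 G=26.14 Z=21.43
t=1.23: S=31.76 G=26.97 Z=20.81
t=1.85: S=33.69 G=27.82 Z=20.19
t=2.47: S=35.61 G=28.68 Z=19.58
t=3.08: S=37.47 G=29.52 Z=18.98
t=3.70: S=39.34 G=30.38 Z=18.38
t=4.32: S=41.19 G=31.24 Z=17.79
t=4.93: S=42.98 G=32.09 Z=17.22
t=5.55: S=44.79 G=32.95 Z=16.65
Read off G at T=5.55: 32.95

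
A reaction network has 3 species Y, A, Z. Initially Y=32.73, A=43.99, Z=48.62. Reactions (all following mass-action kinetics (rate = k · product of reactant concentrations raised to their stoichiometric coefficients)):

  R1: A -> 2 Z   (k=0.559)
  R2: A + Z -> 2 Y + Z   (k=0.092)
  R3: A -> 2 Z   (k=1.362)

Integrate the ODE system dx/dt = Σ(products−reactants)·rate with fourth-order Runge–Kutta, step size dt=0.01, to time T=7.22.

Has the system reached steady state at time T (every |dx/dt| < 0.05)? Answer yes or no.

Steady state at T: yes

RK4 with dt=0.01: 722 steps to T=7.22. Trajectory (selected grid times):
t=0.00: Y=32.73 A=43.99 Z=48.62
t=0.80: Y=97.89 A=0.06 Z=71.31
t=1.60: Y=97.99 A=0.00 Z=71.34
t=2.41: Y=97.99 A=0.00 Z=71.34
t=3.21: Y=97.99 A=0.00 Z=71.34
t=4.01: Y=97.99 A=0.00 Z=71.34
t=4.81: Y=97.99 A=0.00 Z=71.34
t=5.62: Y=97.99 A=0.00 Z=71.34
t=6.42: Y=97.99 A=0.00 Z=71.34
t=7.22: Y=97.99 A=0.00 Z=71.34
Rates at T: R1=0.0000, R2=0.0000, R3=0.0000
dx/dt at T (Σ net stoichiometry × rate): Y=+0.0000, A=-0.0000, Z=+0.0000
Largest |dx/dt| is |+0.0000| (Y) < 0.05 → steady.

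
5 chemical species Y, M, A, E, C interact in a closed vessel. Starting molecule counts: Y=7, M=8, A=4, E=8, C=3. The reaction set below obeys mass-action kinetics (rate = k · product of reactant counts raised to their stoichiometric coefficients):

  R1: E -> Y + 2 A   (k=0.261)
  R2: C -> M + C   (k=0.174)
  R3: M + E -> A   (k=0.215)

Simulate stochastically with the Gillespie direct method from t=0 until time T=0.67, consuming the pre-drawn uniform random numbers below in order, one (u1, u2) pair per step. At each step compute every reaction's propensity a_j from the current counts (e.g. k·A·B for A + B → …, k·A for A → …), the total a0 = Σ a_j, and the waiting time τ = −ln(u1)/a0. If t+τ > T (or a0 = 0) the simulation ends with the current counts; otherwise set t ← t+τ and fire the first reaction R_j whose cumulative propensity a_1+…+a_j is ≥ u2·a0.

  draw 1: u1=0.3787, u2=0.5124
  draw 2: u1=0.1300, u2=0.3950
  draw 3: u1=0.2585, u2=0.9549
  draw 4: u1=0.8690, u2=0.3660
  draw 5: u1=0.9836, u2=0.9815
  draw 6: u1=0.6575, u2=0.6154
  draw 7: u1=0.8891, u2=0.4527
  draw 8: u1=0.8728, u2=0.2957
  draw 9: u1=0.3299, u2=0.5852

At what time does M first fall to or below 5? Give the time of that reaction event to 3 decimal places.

Threshold first reached at t = 0.355

t=0.000: Y=7 M=8 A=4 E=8 C=3
Draw 1: a1=2.088, a2=0.522, a3=13.760, a0=16.370; τ=−ln(0.3787)/16.370=0.059 → t=0.059; u2·a0=0.5124·16.370=8.388; a1+a2=2.610 < 8.388 ≤ a1+…+a3=16.370 → R3 fires; Y=7 M=7 A=5 E=7 C=3
Draw 2: a1=1.827, a2=0.522, a3=10.535, a0=12.884; τ=−ln(0.1300)/12.884=0.158 → t=0.218; u2·a0=0.3950·12.884=5.089; a1+a2=2.349 < 5.089 ≤ a1+…+a3=12.884 → R3 fires; Y=7 M=6 A=6 E=6 C=3
Draw 3: a1=1.566, a2=0.522, a3=7.740, a0=9.828; τ=−ln(0.2585)/9.828=0.138 → t=0.355; u2·a0=0.9549·9.828=9.385; a1+a2=2.088 < 9.385 ≤ a1+…+a3=9.828 → R3 fires; Y=7 M=5 A=7 E=5 C=3
Draw 4: a1=1.305, a2=0.522, a3=5.375, a0=7.202; τ=−ln(0.8690)/7.202=0.019 → t=0.375; u2·a0=0.3660·7.202=2.636; a1+a2=1.827 < 2.636 ≤ a1+…+a3=7.202 → R3 fires; Y=7 M=4 A=8 E=4 C=3
Draw 5: a1=1.044, a2=0.522, a3=3.440, a0=5.006; τ=−ln(0.9836)/5.006=0.003 → t=0.378; u2·a0=0.9815·5.006=4.913; a1+a2=1.566 < 4.913 ≤ a1+…+a3=5.006 → R3 fires; Y=7 M=3 A=9 E=3 C=3
Draw 6: a1=0.783, a2=0.522, a3=1.935, a0=3.240; τ=−ln(0.6575)/3.240=0.129 → t=0.508; u2·a0=0.6154·3.240=1.994; a1+a2=1.305 < 1.994 ≤ a1+…+a3=3.240 → R3 fires; Y=7 M=2 A=10 E=2 C=3
Draw 7: a1=0.522, a2=0.522, a3=0.860, a0=1.904; τ=−ln(0.8891)/1.904=0.062 → t=0.569; u2·a0=0.4527·1.904=0.862; a1=0.522 < 0.862 ≤ a1+a2=1.044 → R2 fires; Y=7 M=3 A=10 E=2 C=3
Draw 8: a1=0.522, a2=0.522, a3=1.290, a0=2.334; τ=−ln(0.8728)/2.334=0.058 → t=0.628; u2·a0=0.2957·2.334=0.690; a1=0.522 < 0.690 ≤ a1+a2=1.044 → R2 fires; Y=7 M=4 A=10 E=2 C=3
Draw 9: a1=0.522, a2=0.522, a3=1.720, a0=2.764; τ=−ln(0.3299)/2.764=0.401 → t=1.029 > T=0.67: stop.
M first becomes ≤ 5 when it reaches 5 at the event at t=0.355.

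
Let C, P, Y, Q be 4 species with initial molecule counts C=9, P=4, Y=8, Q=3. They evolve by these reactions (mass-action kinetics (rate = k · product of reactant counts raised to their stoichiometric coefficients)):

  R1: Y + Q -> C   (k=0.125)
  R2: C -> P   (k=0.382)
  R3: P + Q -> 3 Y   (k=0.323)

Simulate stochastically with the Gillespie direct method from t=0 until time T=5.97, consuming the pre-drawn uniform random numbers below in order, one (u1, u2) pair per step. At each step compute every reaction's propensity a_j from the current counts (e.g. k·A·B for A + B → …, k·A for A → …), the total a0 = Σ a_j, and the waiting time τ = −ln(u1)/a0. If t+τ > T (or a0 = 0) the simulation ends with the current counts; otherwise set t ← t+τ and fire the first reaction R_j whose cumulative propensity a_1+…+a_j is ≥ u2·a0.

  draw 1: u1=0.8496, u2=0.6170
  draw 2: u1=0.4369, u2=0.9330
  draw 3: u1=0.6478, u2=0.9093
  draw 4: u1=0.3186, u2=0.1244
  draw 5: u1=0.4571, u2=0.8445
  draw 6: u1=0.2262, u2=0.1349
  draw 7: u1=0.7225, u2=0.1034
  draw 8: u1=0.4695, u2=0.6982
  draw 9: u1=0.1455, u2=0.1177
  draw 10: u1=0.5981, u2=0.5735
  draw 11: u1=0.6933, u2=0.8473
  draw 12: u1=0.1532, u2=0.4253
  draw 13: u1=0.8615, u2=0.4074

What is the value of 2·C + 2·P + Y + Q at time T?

Value at T = 37

Check how each reaction changes W = 2·C + 2·P + Y + Q (weight of products minus weight of reactants):
R1: Y + Q -> C: (2·1) − (1·1 + 1·1) = 2 − 2 = 0
R2: C -> P: (2·1) − (2·1) = 2 − 2 = 0
R3: P + Q -> 3 Y: (1·3) − (2·1 + 1·1) = 3 − 3 = 0
Every reaction leaves W unchanged, so W is conserved and no simulation is needed: W(T) = W(0) = 2·9 + 2·4 + 8 + 3 = 37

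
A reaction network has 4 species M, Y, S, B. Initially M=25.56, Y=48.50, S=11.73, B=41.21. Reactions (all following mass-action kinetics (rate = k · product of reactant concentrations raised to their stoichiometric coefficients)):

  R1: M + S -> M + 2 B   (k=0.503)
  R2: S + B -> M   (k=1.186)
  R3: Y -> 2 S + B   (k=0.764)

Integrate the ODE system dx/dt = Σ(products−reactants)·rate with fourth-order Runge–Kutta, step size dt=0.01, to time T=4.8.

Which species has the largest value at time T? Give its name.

Dominant species at T: M

RK4 with dt=0.01: 480 steps to T=4.8. Trajectory (selected grid times):
t=0.00: M=25.56 Y=48.50 S=11.73 B=41.21
t=0.53: M=56.61 Y=32.35 S=0.56 B=51.14
t=1.07: M=71.54 Y=21.41 S=0.30 B=61.55
t=1.60: M=81.14 Y=14.28 S=0.18 B=68.64
t=2.13: M=87.52 Y=9.53 S=0.11 B=73.44
t=2.67: M=91.82 Y=6.31 S=0.07 B=76.71
t=3.20: M=94.62 Y=4.21 S=0.05 B=78.86
t=3.73: M=96.49 Y=2.81 S=0.03 B=80.30
t=4.27: M=97.75 Y=1.86 S=0.02 B=81.27
t=4.80: M=98.57 Y=1.24 S=0.01 B=81.90
At T=4.8: M=98.57 Y=1.24 S=0.01 B=81.90; the largest is M.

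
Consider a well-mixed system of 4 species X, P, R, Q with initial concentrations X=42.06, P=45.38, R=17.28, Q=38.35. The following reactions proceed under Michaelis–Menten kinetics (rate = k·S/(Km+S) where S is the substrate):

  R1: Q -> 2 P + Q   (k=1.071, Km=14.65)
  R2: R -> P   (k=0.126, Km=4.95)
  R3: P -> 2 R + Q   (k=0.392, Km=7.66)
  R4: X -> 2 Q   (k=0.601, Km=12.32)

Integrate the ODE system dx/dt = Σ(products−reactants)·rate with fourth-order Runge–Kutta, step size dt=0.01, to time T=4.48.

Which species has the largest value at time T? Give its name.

RK4 with dt=0.01: 448 steps to T=4.48. Trajectory (selected grid times):
t=0.00: X=42.06 P=45.38 R=17.28 Q=38.35
t=0.50: X=41.83 P=46.04 R=17.57 Q=38.98
t=1.00: X=41.60 P=46.70 R=17.85 Q=39.61
t=1.49: X=41.37 P=47.35 R=18.14 Q=40.23
t=1.99: X=41.14 P=48.02 R=18.42 Q=40.87
t=2.49: X=40.91 P=48.69 R=18.71 Q=41.50
t=2.99: X=40.68 P=49.36 R=19.00 Q=42.13
t=3.48: X=40.45 P=50.02 R=19.29 Q=42.75
t=3.98: X=40.22 P=50.70 R=19.58 Q=43.38
t=4.48: X=39.99 P=51.39 R=19.87 Q=44.01
At T=4.48: X=39.99 P=51.39 R=19.87 Q=44.01; the largest is P.

Dominant species at T: P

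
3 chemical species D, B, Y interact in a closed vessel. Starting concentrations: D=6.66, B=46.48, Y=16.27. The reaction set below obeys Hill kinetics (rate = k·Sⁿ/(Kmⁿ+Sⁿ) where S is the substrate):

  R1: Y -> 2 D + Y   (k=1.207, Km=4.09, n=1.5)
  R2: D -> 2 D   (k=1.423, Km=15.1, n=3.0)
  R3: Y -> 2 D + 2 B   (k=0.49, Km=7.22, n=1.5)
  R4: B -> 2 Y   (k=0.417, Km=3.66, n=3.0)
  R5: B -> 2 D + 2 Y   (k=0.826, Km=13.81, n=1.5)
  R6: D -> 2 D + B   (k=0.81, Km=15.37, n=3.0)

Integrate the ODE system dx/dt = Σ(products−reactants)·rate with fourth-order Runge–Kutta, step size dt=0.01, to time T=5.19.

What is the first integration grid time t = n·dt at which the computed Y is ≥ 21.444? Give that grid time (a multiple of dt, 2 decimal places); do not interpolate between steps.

Threshold first reached at t = 2.79

RK4 with dt=0.01: 519 steps to T=5.19. Trajectory (selected grid times):
t=0.00: D=6.66 B=46.48 Y=16.27
t=0.58: D=9.34 B=46.33 Y=17.36
t=1.15: D=12.17 B=46.25 Y=18.42
t=1.73: D=15.28 B=46.25 Y=19.50
t=2.31: D=18.60 B=46.33 Y=20.57
t=2.78: D=21.42 B=46.45 Y=21.44
t=2.79: D=21.48 B=46.45 Y=21.46
t=2.88: D=22.04 B=46.47 Y=21.62
t=3.46: D=25.66 B=46.67 Y=22.69
t=4.04: D=29.38 B=46.90 Y=23.76
t=4.61: D=33.11 B=47.15 Y=24.80
t=5.19: D=36.94 B=47.42 Y=25.87
Y(2.78)=21.437 < 21.444 but Y(2.79)=21.456 ≥ 21.444, so the first grid time is t=2.79.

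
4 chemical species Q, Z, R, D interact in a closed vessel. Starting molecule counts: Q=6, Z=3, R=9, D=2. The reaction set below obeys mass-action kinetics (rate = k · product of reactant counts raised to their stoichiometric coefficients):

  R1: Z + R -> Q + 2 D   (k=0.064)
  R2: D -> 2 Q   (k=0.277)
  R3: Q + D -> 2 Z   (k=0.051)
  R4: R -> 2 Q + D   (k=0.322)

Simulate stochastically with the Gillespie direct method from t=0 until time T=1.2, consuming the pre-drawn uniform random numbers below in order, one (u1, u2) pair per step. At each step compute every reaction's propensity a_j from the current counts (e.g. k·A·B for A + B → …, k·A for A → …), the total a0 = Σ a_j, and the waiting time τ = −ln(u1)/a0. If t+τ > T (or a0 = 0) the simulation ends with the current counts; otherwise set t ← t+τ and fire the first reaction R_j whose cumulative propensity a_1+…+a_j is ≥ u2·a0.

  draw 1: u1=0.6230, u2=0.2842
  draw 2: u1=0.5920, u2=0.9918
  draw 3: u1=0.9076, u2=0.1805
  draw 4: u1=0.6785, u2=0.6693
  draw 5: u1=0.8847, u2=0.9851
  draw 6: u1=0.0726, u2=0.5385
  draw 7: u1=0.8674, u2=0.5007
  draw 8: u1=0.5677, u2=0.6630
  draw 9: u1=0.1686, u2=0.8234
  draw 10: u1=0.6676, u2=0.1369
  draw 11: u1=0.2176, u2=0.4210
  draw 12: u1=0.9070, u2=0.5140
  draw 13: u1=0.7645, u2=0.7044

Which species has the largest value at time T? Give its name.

t=0.000: Q=6 Z=3 R=9 D=2
Draw 1: a1=1.728, a2=0.554, a3=0.612, a4=2.898, a0=5.792; τ=−ln(0.6230)/5.792=0.082 → t=0.082; u2·a0=0.2842·5.792=1.646 ≤ a1=1.728 → R1 fires; Q=7 Z=2 R=8 D=4
Draw 2: a1=1.024, a2=1.108, a3=1.428, a4=2.576, a0=6.136; τ=−ln(0.5920)/6.136=0.085 → t=0.167; u2·a0=0.9918·6.136=6.086; a1+…+a3=3.560 < 6.086 ≤ a1+…+a4=6.136 → R4 fires; Q=9 Z=2 R=7 D=5
Draw 3: a1=0.896, a2=1.385, a3=2.295, a4=2.254, a0=6.830; τ=−ln(0.9076)/6.830=0.014 → t=0.181; u2·a0=0.1805·6.830=1.233; a1=0.896 < 1.233 ≤ a1+a2=2.281 → R2 fires; Q=11 Z=2 R=7 D=4
Draw 4: a1=0.896, a2=1.108, a3=2.244, a4=2.254, a0=6.502; τ=−ln(0.6785)/6.502=0.060 → t=0.241; u2·a0=0.6693·6.502=4.352; a1+…+a3=4.248 < 4.352 ≤ a1+…+a4=6.502 → R4 fires; Q=13 Z=2 R=6 D=5
Draw 5: a1=0.768, a2=1.385, a3=3.315, a4=1.932, a0=7.400; τ=−ln(0.8847)/7.400=0.017 → t=0.258; u2·a0=0.9851·7.400=7.290; a1+…+a3=5.468 < 7.290 ≤ a1+…+a4=7.400 → R4 fires; Q=15 Z=2 R=5 D=6
Draw 6: a1=0.640, a2=1.662, a3=4.590, a4=1.610, a0=8.502; τ=−ln(0.0726)/8.502=0.308 → t=0.566; u2·a0=0.5385·8.502=4.578; a1+a2=2.302 < 4.578 ≤ a1+…+a3=6.892 → R3 fires; Q=14 Z=4 R=5 D=5
Draw 7: a1=1.280, a2=1.385, a3=3.570, a4=1.610, a0=7.845; τ=−ln(0.8674)/7.845=0.018 → t=0.584; u2·a0=0.5007·7.845=3.928; a1+a2=2.665 < 3.928 ≤ a1+…+a3=6.235 → R3 fires; Q=13 Z=6 R=5 D=4
Draw 8: a1=1.920, a2=1.108, a3=2.652, a4=1.610, a0=7.290; τ=−ln(0.5677)/7.290=0.078 → t=0.662; u2·a0=0.6630·7.290=4.833; a1+a2=3.028 < 4.833 ≤ a1+…+a3=5.680 → R3 fires; Q=12 Z=8 R=5 D=3
Draw 9: a1=2.560, a2=0.831, a3=1.836, a4=1.610, a0=6.837; τ=−ln(0.1686)/6.837=0.260 → t=0.922; u2·a0=0.8234·6.837=5.630; a1+…+a3=5.227 < 5.630 ≤ a1+…+a4=6.837 → R4 fires; Q=14 Z=8 R=4 D=4
Draw 10: a1=2.048, a2=1.108, a3=2.856, a4=1.288, a0=7.300; τ=−ln(0.6676)/7.300=0.055 → t=0.978; u2·a0=0.1369·7.300=0.999 ≤ a1=2.048 → R1 fires; Q=15 Z=7 R=3 D=6
Draw 11: a1=1.344, a2=1.662, a3=4.590, a4=0.966, a0=8.562; τ=−ln(0.2176)/8.562=0.178 → t=1.156; u2·a0=0.4210·8.562=3.605; a1+a2=3.006 < 3.605 ≤ a1+…+a3=7.596 → R3 fires; Q=14 Z=9 R=3 D=5
Draw 12: a1=1.728, a2=1.385, a3=3.570, a4=0.966, a0=7.649; τ=−ln(0.9070)/7.649=0.013 → t=1.168; u2·a0=0.5140·7.649=3.932; a1+a2=3.113 < 3.932 ≤ a1+…+a3=6.683 → R3 fires; Q=13 Z=11 R=3 D=4
Draw 13: a1=2.112, a2=1.108, a3=2.652, a4=0.966, a0=6.838; τ=−ln(0.7645)/6.838=0.039 → t=1.208 > T=1.2: stop.
At T=1.2: Q=13 Z=11 R=3 D=4; the largest is Q.

Dominant species at T: Q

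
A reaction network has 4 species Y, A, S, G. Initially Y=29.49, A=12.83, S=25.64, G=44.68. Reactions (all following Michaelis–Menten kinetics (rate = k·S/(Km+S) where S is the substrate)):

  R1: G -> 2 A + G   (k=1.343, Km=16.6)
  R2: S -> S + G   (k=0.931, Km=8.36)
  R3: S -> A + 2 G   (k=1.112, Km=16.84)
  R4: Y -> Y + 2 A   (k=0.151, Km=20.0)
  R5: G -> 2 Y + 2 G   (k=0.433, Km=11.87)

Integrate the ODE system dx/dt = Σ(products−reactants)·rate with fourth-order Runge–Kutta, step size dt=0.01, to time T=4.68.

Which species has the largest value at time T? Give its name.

RK4 with dt=0.01: 468 steps to T=4.68. Trajectory (selected grid times):
t=0.00: Y=29.49 A=12.83 S=25.64 G=44.68
t=0.52: Y=29.85 A=14.29 S=25.29 G=45.92
t=1.04: Y=30.21 A=15.76 S=24.95 G=47.15
t=1.56: Y=30.57 A=17.24 S=24.60 G=48.38
t=2.08: Y=30.93 A=18.72 S=24.26 G=49.61
t=2.60: Y=31.29 A=20.21 S=23.92 G=50.83
t=3.12: Y=31.66 A=21.70 S=23.58 G=52.05
t=3.64: Y=32.03 A=23.19 S=23.24 G=53.26
t=4.16: Y=32.40 A=24.69 S=22.91 G=54.47
t=4.68: Y=32.77 A=26.19 S=22.58 G=55.68
At T=4.68: Y=32.77 A=26.19 S=22.58 G=55.68; the largest is G.

Dominant species at T: G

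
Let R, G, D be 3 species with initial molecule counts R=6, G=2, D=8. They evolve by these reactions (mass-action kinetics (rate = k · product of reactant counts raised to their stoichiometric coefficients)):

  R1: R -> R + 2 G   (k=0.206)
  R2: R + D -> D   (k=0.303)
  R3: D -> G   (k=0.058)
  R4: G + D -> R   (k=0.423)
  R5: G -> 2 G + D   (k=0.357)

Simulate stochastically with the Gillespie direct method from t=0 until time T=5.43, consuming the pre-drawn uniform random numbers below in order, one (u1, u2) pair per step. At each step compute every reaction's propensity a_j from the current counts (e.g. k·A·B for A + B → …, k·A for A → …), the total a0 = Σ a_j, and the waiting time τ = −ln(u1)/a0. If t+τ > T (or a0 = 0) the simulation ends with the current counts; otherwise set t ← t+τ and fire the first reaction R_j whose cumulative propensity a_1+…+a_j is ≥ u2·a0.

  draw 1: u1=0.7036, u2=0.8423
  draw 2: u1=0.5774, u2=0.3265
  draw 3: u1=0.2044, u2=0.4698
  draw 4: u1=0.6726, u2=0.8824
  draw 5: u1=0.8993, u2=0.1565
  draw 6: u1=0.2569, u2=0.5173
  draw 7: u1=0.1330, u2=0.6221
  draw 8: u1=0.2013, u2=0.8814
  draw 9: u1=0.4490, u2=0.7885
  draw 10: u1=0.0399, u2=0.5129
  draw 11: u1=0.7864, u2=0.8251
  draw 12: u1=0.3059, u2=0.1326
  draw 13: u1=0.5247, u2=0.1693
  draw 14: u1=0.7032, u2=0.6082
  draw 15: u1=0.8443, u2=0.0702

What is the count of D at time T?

D at T = 3

t=0.000: R=6 G=2 D=8
Draw 1: a1=1.236, a2=14.544, a3=0.464, a4=6.768, a5=0.714, a0=23.726; τ=−ln(0.7036)/23.726=0.015 → t=0.015; u2·a0=0.8423·23.726=19.984; a1+…+a3=16.244 < 19.984 ≤ a1+…+a4=23.012 → R4 fires; R=7 G=1 D=7
Draw 2: a1=1.442, a2=14.847, a3=0.406, a4=2.961, a5=0.357, a0=20.013; τ=−ln(0.5774)/20.013=0.027 → t=0.042; u2·a0=0.3265·20.013=6.534; a1=1.442 < 6.534 ≤ a1+a2=16.289 → R2 fires; R=6 G=1 D=7
Draw 3: a1=1.236, a2=12.726, a3=0.406, a4=2.961, a5=0.357, a0=17.686; τ=−ln(0.2044)/17.686=0.090 → t=0.132; u2·a0=0.4698·17.686=8.309; a1=1.236 < 8.309 ≤ a1+a2=13.962 → R2 fires; R=5 G=1 D=7
Draw 4: a1=1.030, a2=10.605, a3=0.406, a4=2.961, a5=0.357, a0=15.359; τ=−ln(0.6726)/15.359=0.026 → t=0.158; u2·a0=0.8824·15.359=13.553; a1+…+a3=12.041 < 13.553 ≤ a1+…+a4=15.002 → R4 fires; R=6 G=0 D=6
Draw 5: a1=1.236, a2=10.908, a3=0.348, a4=0.000, a5=0.000, a0=12.492; τ=−ln(0.8993)/12.492=0.008 → t=0.166; u2·a0=0.1565·12.492=1.955; a1=1.236 < 1.955 ≤ a1+a2=12.144 → R2 fires; R=5 G=0 D=6
Draw 6: a1=1.030, a2=9.090, a3=0.348, a4=0.000, a5=0.000, a0=10.468; τ=−ln(0.2569)/10.468=0.130 → t=0.296; u2·a0=0.5173·10.468=5.415; a1=1.030 < 5.415 ≤ a1+a2=10.120 → R2 fires; R=4 G=0 D=6
Draw 7: a1=0.824, a2=7.272, a3=0.348, a4=0.000, a5=0.000, a0=8.444; τ=−ln(0.1330)/8.444=0.239 → t=0.535; u2·a0=0.6221·8.444=5.253; a1=0.824 < 5.253 ≤ a1+a2=8.096 → R2 fires; R=3 G=0 D=6
Draw 8: a1=0.618, a2=5.454, a3=0.348, a4=0.000, a5=0.000, a0=6.420; τ=−ln(0.2013)/6.420=0.250 → t=0.785; u2·a0=0.8814·6.420=5.659; a1=0.618 < 5.659 ≤ a1+a2=6.072 → R2 fires; R=2 G=0 D=6
Draw 9: a1=0.412, a2=3.636, a3=0.348, a4=0.000, a5=0.000, a0=4.396; τ=−ln(0.4490)/4.396=0.182 → t=0.967; u2·a0=0.7885·4.396=3.466; a1=0.412 < 3.466 ≤ a1+a2=4.048 → R2 fires; R=1 G=0 D=6
Draw 10: a1=0.206, a2=1.818, a3=0.348, a4=0.000, a5=0.000, a0=2.372; τ=−ln(0.0399)/2.372=1.358 → t=2.325; u2·a0=0.5129·2.372=1.217; a1=0.206 < 1.217 ≤ a1+a2=2.024 → R2 fires; R=0 G=0 D=6
Draw 11: a1=0.000, a2=0.000, a3=0.348, a4=0.000, a5=0.000, a0=0.348; τ=−ln(0.7864)/0.348=0.690 → t=3.016; u2·a0=0.8251·0.348=0.287; a1+a2=0.000 < 0.287 ≤ a1+…+a3=0.348 → R3 fires; R=0 G=1 D=5
Draw 12: a1=0.000, a2=0.000, a3=0.290, a4=2.115, a5=0.357, a0=2.762; τ=−ln(0.3059)/2.762=0.429 → t=3.444; u2·a0=0.1326·2.762=0.366; a1+…+a3=0.290 < 0.366 ≤ a1+…+a4=2.405 → R4 fires; R=1 G=0 D=4
Draw 13: a1=0.206, a2=1.212, a3=0.232, a4=0.000, a5=0.000, a0=1.650; τ=−ln(0.5247)/1.650=0.391 → t=3.835; u2·a0=0.1693·1.650=0.279; a1=0.206 < 0.279 ≤ a1+a2=1.418 → R2 fires; R=0 G=0 D=4
Draw 14: a1=0.000, a2=0.000, a3=0.232, a4=0.000, a5=0.000, a0=0.232; τ=−ln(0.7032)/0.232=1.518 → t=5.353; u2·a0=0.6082·0.232=0.141; a1+a2=0.000 < 0.141 ≤ a1+…+a3=0.232 → R3 fires; R=0 G=1 D=3
Draw 15: a1=0.000, a2=0.000, a3=0.174, a4=1.269, a5=0.357, a0=1.800; τ=−ln(0.8443)/1.800=0.094 → t=5.447 > T=5.43: stop.
Read off D at T=5.43: 3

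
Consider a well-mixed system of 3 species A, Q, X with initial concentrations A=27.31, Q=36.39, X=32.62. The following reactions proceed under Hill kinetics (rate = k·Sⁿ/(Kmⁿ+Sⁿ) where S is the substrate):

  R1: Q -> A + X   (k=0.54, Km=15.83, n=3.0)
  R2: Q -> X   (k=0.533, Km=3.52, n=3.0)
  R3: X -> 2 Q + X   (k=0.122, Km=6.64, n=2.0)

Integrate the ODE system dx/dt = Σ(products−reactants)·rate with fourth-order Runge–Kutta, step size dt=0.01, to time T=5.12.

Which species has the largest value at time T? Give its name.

RK4 with dt=0.01: 512 steps to T=5.12. Trajectory (selected grid times):
t=0.00: A=27.31 Q=36.39 X=32.62
t=0.57: A=27.59 Q=35.94 X=33.21
t=1.14: A=27.88 Q=35.48 X=33.79
t=1.71: A=28.16 Q=35.03 X=34.38
t=2.28: A=28.44 Q=34.58 X=34.96
t=2.84: A=28.72 Q=34.14 X=35.54
t=3.41: A=29.00 Q=33.69 X=36.12
t=3.98: A=29.27 Q=33.24 X=36.70
t=4.55: A=29.55 Q=32.80 X=37.28
t=5.12: A=29.83 Q=32.35 X=37.86
At T=5.12: A=29.83 Q=32.35 X=37.86; the largest is X.

Dominant species at T: X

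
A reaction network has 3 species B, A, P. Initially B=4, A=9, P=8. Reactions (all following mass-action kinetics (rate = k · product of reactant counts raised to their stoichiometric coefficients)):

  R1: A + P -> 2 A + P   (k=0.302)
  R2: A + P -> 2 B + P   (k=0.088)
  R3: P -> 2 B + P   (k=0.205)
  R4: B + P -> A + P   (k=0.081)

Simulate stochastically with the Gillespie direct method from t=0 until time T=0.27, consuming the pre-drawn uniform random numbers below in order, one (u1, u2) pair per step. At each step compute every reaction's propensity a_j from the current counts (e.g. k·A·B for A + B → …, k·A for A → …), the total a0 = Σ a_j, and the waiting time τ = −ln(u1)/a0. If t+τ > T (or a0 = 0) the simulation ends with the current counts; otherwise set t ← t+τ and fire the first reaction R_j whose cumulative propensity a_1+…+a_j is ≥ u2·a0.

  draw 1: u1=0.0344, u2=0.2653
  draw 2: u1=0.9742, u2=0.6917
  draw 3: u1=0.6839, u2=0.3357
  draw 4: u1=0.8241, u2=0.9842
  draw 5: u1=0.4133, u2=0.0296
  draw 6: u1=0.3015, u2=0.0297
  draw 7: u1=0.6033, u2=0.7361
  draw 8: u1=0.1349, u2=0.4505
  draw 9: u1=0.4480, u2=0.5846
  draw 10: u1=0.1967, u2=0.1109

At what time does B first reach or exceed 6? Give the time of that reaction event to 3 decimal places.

Threshold first reached at t = 0.105

t=0.000: B=4 A=9 P=8
Draw 1: a1=21.744, a2=6.336, a3=1.640, a4=2.592, a0=32.312; τ=−ln(0.0344)/32.312=0.104 → t=0.104; u2·a0=0.2653·32.312=8.572 ≤ a1=21.744 → R1 fires; B=4 A=10 P=8
Draw 2: a1=24.160, a2=7.040, a3=1.640, a4=2.592, a0=35.432; τ=−ln(0.9742)/35.432=0.001 → t=0.105; u2·a0=0.6917·35.432=24.508; a1=24.160 < 24.508 ≤ a1+a2=31.200 → R2 fires; B=6 A=9 P=8
Draw 3: a1=21.744, a2=6.336, a3=1.640, a4=3.888, a0=33.608; τ=−ln(0.6839)/33.608=0.011 → t=0.116; u2·a0=0.3357·33.608=11.282 ≤ a1=21.744 → R1 fires; B=6 A=10 P=8
Draw 4: a1=24.160, a2=7.040, a3=1.640, a4=3.888, a0=36.728; τ=−ln(0.8241)/36.728=0.005 → t=0.122; u2·a0=0.9842·36.728=36.148; a1+…+a3=32.840 < 36.148 ≤ a1+…+a4=36.728 → R4 fires; B=5 A=11 P=8
Draw 5: a1=26.576, a2=7.744, a3=1.640, a4=3.240, a0=39.200; τ=−ln(0.4133)/39.200=0.023 → t=0.144; u2·a0=0.0296·39.200=1.160 ≤ a1=26.576 → R1 fires; B=5 A=12 P=8
Draw 6: a1=28.992, a2=8.448, a3=1.640, a4=3.240, a0=42.320; τ=−ln(0.3015)/42.320=0.028 → t=0.172; u2·a0=0.0297·42.320=1.257 ≤ a1=28.992 → R1 fires; B=5 A=13 P=8
Draw 7: a1=31.408, a2=9.152, a3=1.640, a4=3.240, a0=45.440; τ=−ln(0.6033)/45.440=0.011 → t=0.184; u2·a0=0.7361·45.440=33.448; a1=31.408 < 33.448 ≤ a1+a2=40.560 → R2 fires; B=7 A=12 P=8
Draw 8: a1=28.992, a2=8.448, a3=1.640, a4=4.536, a0=43.616; τ=−ln(0.1349)/43.616=0.046 → t=0.230; u2·a0=0.4505·43.616=19.649 ≤ a1=28.992 → R1 fires; B=7 A=13 P=8
Draw 9: a1=31.408, a2=9.152, a3=1.640, a4=4.536, a0=46.736; τ=−ln(0.4480)/46.736=0.017 → t=0.247; u2·a0=0.5846·46.736=27.322 ≤ a1=31.408 → R1 fires; B=7 A=14 P=8
Draw 10: a1=33.824, a2=9.856, a3=1.640, a4=4.536, a0=49.856; τ=−ln(0.1967)/49.856=0.033 → t=0.279 > T=0.27: stop.
B first becomes ≥ 6 when it reaches 6 at the event at t=0.105.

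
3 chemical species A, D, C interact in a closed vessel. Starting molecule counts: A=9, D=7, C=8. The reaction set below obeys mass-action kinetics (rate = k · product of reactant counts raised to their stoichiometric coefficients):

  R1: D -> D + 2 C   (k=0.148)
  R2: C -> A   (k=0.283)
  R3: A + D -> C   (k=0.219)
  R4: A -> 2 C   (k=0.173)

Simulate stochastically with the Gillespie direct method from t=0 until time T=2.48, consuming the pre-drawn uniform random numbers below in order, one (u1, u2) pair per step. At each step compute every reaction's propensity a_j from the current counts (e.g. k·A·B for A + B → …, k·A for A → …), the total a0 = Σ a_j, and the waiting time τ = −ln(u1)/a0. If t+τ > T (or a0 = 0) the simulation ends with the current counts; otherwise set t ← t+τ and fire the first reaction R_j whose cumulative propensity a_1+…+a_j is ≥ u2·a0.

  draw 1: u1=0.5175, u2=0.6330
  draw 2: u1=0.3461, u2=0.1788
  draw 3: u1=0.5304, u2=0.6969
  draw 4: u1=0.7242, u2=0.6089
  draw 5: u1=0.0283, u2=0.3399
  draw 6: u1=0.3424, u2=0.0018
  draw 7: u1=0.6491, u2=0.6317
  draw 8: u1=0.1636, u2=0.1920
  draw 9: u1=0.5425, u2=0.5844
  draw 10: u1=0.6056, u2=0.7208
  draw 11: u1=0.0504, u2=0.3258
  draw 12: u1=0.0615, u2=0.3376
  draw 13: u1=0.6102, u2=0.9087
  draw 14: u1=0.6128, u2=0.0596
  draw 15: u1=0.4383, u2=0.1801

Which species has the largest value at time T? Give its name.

t=0.000: A=9 D=7 C=8
Draw 1: a1=1.036, a2=2.264, a3=13.797, a4=1.557, a0=18.654; τ=−ln(0.5175)/18.654=0.035 → t=0.035; u2·a0=0.6330·18.654=11.808; a1+a2=3.300 < 11.808 ≤ a1+…+a3=17.097 → R3 fires; A=8 D=6 C=9
Draw 2: a1=0.888, a2=2.547, a3=10.512, a4=1.384, a0=15.331; τ=−ln(0.3461)/15.331=0.069 → t=0.105; u2·a0=0.1788·15.331=2.741; a1=0.888 < 2.741 ≤ a1+a2=3.435 → R2 fires; A=9 D=6 C=8
Draw 3: a1=0.888, a2=2.264, a3=11.826, a4=1.557, a0=16.535; τ=−ln(0.5304)/16.535=0.038 → t=0.143; u2·a0=0.6969·16.535=11.523; a1+a2=3.152 < 11.523 ≤ a1+…+a3=14.978 → R3 fires; A=8 D=5 C=9
Draw 4: a1=0.740, a2=2.547, a3=8.760, a4=1.384, a0=13.431; τ=−ln(0.7242)/13.431=0.024 → t=0.167; u2·a0=0.6089·13.431=8.178; a1+a2=3.287 < 8.178 ≤ a1+…+a3=12.047 → R3 fires; A=7 D=4 C=10
Draw 5: a1=0.592, a2=2.830, a3=6.132, a4=1.211, a0=10.765; τ=−ln(0.0283)/10.765=0.331 → t=0.498; u2·a0=0.3399·10.765=3.659; a1+a2=3.422 < 3.659 ≤ a1+…+a3=9.554 → R3 fires; A=6 D=3 C=11
Draw 6: a1=0.444, a2=3.113, a3=3.942, a4=1.038, a0=8.537; τ=−ln(0.3424)/8.537=0.126 → t=0.624; u2·a0=0.0018·8.537=0.015 ≤ a1=0.444 → R1 fires; A=6 D=3 C=13
Draw 7: a1=0.444, a2=3.679, a3=3.942, a4=1.038, a0=9.103; τ=−ln(0.6491)/9.103=0.047 → t=0.671; u2·a0=0.6317·9.103=5.750; a1+a2=4.123 < 5.750 ≤ a1+…+a3=8.065 → R3 fires; A=5 D=2 C=14
Draw 8: a1=0.296, a2=3.962, a3=2.190, a4=0.865, a0=7.313; τ=−ln(0.1636)/7.313=0.248 → t=0.919; u2·a0=0.1920·7.313=1.404; a1=0.296 < 1.404 ≤ a1+a2=4.258 → R2 fires; A=6 D=2 C=13
Draw 9: a1=0.296, a2=3.679, a3=2.628, a4=1.038, a0=7.641; τ=−ln(0.5425)/7.641=0.080 → t=0.999; u2·a0=0.5844·7.641=4.465; a1+a2=3.975 < 4.465 ≤ a1+…+a3=6.603 → R3 fires; A=5 D=1 C=14
Draw 10: a1=0.148, a2=3.962, a3=1.095, a4=0.865, a0=6.070; τ=−ln(0.6056)/6.070=0.083 → t=1.081; u2·a0=0.7208·6.070=4.375; a1+a2=4.110 < 4.375 ≤ a1+…+a3=5.205 → R3 fires; A=4 D=0 C=15
Draw 11: a1=0.000, a2=4.245, a3=0.000, a4=0.692, a0=4.937; τ=−ln(0.0504)/4.937=0.605 → t=1.686; u2·a0=0.3258·4.937=1.608; a1=0.000 < 1.608 ≤ a1+a2=4.245 → R2 fires; A=5 D=0 C=14
Draw 12: a1=0.000, a2=3.962, a3=0.000, a4=0.865, a0=4.827; τ=−ln(0.0615)/4.827=0.578 → t=2.264; u2·a0=0.3376·4.827=1.630; a1=0.000 < 1.630 ≤ a1+a2=3.962 → R2 fires; A=6 D=0 C=13
Draw 13: a1=0.000, a2=3.679, a3=0.000, a4=1.038, a0=4.717; τ=−ln(0.6102)/4.717=0.105 → t=2.369; u2·a0=0.9087·4.717=4.286; a1+…+a3=3.679 < 4.286 ≤ a1+…+a4=4.717 → R4 fires; A=5 D=0 C=15
Draw 14: a1=0.000, a2=4.245, a3=0.000, a4=0.865, a0=5.110; τ=−ln(0.6128)/5.110=0.096 → t=2.465; u2·a0=0.0596·5.110=0.305; a1=0.000 < 0.305 ≤ a1+a2=4.245 → R2 fires; A=6 D=0 C=14
Draw 15: a1=0.000, a2=3.962, a3=0.000, a4=1.038, a0=5.000; τ=−ln(0.4383)/5.000=0.165 → t=2.630 > T=2.48: stop.
At T=2.48: A=6 D=0 C=14; the largest is C.

Dominant species at T: C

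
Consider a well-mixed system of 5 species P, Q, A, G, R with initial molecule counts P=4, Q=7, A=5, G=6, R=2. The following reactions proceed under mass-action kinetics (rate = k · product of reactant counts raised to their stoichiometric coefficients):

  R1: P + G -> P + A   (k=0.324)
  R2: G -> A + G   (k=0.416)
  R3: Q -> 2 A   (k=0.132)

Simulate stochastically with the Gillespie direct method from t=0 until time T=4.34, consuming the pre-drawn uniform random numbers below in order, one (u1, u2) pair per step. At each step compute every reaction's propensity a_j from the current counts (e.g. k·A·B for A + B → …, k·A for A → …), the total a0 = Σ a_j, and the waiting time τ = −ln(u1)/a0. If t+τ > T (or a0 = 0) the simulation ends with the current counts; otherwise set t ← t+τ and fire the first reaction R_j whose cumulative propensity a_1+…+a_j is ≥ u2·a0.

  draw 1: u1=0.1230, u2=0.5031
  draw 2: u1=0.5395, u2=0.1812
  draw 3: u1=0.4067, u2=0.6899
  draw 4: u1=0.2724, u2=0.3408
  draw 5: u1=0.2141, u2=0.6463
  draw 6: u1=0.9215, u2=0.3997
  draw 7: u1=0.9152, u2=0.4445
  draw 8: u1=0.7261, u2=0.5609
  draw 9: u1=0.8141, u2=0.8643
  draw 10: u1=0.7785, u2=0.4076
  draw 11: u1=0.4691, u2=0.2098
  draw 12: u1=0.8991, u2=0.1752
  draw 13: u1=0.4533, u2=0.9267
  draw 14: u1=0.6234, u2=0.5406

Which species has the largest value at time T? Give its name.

t=0.000: P=4 Q=7 A=5 G=6 R=2
Draw 1: a1=7.776, a2=2.496, a3=0.924, a0=11.196; τ=−ln(0.1230)/11.196=0.187 → t=0.187; u2·a0=0.5031·11.196=5.633 ≤ a1=7.776 → R1 fires; P=4 Q=7 A=6 G=5 R=2
Draw 2: a1=6.480, a2=2.080, a3=0.924, a0=9.484; τ=−ln(0.5395)/9.484=0.065 → t=0.252; u2·a0=0.1812·9.484=1.719 ≤ a1=6.480 → R1 fires; P=4 Q=7 A=7 G=4 R=2
Draw 3: a1=5.184, a2=1.664, a3=0.924, a0=7.772; τ=−ln(0.4067)/7.772=0.116 → t=0.368; u2·a0=0.6899·7.772=5.362; a1=5.184 < 5.362 ≤ a1+a2=6.848 → R2 fires; P=4 Q=7 A=8 G=4 R=2
Draw 4: a1=5.184, a2=1.664, a3=0.924, a0=7.772; τ=−ln(0.2724)/7.772=0.167 → t=0.535; u2·a0=0.3408·7.772=2.649 ≤ a1=5.184 → R1 fires; P=4 Q=7 A=9 G=3 R=2
Draw 5: a1=3.888, a2=1.248, a3=0.924, a0=6.060; τ=−ln(0.2141)/6.060=0.254 → t=0.790; u2·a0=0.6463·6.060=3.917; a1=3.888 < 3.917 ≤ a1+a2=5.136 → R2 fires; P=4 Q=7 A=10 G=3 R=2
Draw 6: a1=3.888, a2=1.248, a3=0.924, a0=6.060; τ=−ln(0.9215)/6.060=0.013 → t=0.803; u2·a0=0.3997·6.060=2.422 ≤ a1=3.888 → R1 fires; P=4 Q=7 A=11 G=2 R=2
Draw 7: a1=2.592, a2=0.832, a3=0.924, a0=4.348; τ=−ln(0.9152)/4.348=0.020 → t=0.824; u2·a0=0.4445·4.348=1.933 ≤ a1=2.592 → R1 fires; P=4 Q=7 A=12 G=1 R=2
Draw 8: a1=1.296, a2=0.416, a3=0.924, a0=2.636; τ=−ln(0.7261)/2.636=0.121 → t=0.945; u2·a0=0.5609·2.636=1.479; a1=1.296 < 1.479 ≤ a1+a2=1.712 → R2 fires; P=4 Q=7 A=13 G=1 R=2
Draw 9: a1=1.296, a2=0.416, a3=0.924, a0=2.636; τ=−ln(0.8141)/2.636=0.078 → t=1.023; u2·a0=0.8643·2.636=2.278; a1+a2=1.712 < 2.278 ≤ a1+…+a3=2.636 → R3 fires; P=4 Q=6 A=15 G=1 R=2
Draw 10: a1=1.296, a2=0.416, a3=0.792, a0=2.504; τ=−ln(0.7785)/2.504=0.100 → t=1.123; u2·a0=0.4076·2.504=1.021 ≤ a1=1.296 → R1 fires; P=4 Q=6 A=16 G=0 R=2
Draw 11: a1=0.000, a2=0.000, a3=0.792, a0=0.792; τ=−ln(0.4691)/0.792=0.956 → t=2.079; u2·a0=0.2098·0.792=0.166; a1+a2=0.000 < 0.166 ≤ a1+…+a3=0.792 → R3 fires; P=4 Q=5 A=18 G=0 R=2
Draw 12: a1=0.000, a2=0.000, a3=0.660, a0=0.660; τ=−ln(0.8991)/0.660=0.161 → t=2.240; u2·a0=0.1752·0.660=0.116; a1+a2=0.000 < 0.116 ≤ a1+…+a3=0.660 → R3 fires; P=4 Q=4 A=20 G=0 R=2
Draw 13: a1=0.000, a2=0.000, a3=0.528, a0=0.528; τ=−ln(0.4533)/0.528=1.498 → t=3.738; u2·a0=0.9267·0.528=0.489; a1+a2=0.000 < 0.489 ≤ a1+…+a3=0.528 → R3 fires; P=4 Q=3 A=22 G=0 R=2
Draw 14: a1=0.000, a2=0.000, a3=0.396, a0=0.396; τ=−ln(0.6234)/0.396=1.193 → t=4.932 > T=4.34: stop.
At T=4.34: P=4 Q=3 A=22 G=0 R=2; the largest is A.

Dominant species at T: A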